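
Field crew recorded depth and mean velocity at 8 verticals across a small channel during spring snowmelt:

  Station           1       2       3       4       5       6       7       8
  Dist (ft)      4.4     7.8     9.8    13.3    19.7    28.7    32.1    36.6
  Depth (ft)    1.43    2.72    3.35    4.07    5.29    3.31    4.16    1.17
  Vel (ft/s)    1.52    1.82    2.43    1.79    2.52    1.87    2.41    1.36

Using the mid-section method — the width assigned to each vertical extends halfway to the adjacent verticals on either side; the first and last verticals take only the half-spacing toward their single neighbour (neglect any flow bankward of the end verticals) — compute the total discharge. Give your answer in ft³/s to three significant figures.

260 ft³/s

w_1 = (7.8 − 4.4)/2 = 1.7 ft; q_1 = 1.52 × 1.43 × 1.7 = 3.695 ft³/s
w_2 = (9.8 − 4.4)/2 = 2.7 ft; q_2 = 1.82 × 2.72 × 2.7 = 13.37 ft³/s
w_3 = (13.3 − 7.8)/2 = 2.75 ft; q_3 = 2.43 × 3.35 × 2.75 = 22.39 ft³/s
w_4 = (19.7 − 9.8)/2 = 4.95 ft; q_4 = 1.79 × 4.07 × 4.95 = 36.06 ft³/s
w_5 = (28.7 − 13.3)/2 = 7.7 ft; q_5 = 2.52 × 5.29 × 7.7 = 102.6 ft³/s
w_6 = (32.1 − 19.7)/2 = 6.2 ft; q_6 = 1.87 × 3.31 × 6.2 = 38.38 ft³/s
w_7 = (36.6 − 28.7)/2 = 3.95 ft; q_7 = 2.41 × 4.16 × 3.95 = 39.60 ft³/s
w_8 = (36.6 − 32.1)/2 = 2.25 ft; q_8 = 1.36 × 1.17 × 2.25 = 3.580 ft³/s
Q = Σ qᵢ = 259.7 ft³/s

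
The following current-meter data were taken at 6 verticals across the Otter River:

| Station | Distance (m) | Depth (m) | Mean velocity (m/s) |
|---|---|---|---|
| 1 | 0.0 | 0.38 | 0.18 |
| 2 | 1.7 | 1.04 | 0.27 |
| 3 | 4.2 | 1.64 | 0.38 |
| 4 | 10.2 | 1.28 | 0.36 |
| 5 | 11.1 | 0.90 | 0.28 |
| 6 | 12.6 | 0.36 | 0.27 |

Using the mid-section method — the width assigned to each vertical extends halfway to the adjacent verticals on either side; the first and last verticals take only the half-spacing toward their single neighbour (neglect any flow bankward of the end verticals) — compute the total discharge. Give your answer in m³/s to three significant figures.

w_1 = (1.7 − 0.0)/2 = 0.85 m; q_1 = 0.18 × 0.38 × 0.85 = 0.05814 m³/s
w_2 = (4.2 − 0.0)/2 = 2.1 m; q_2 = 0.27 × 1.04 × 2.1 = 0.5897 m³/s
w_3 = (10.2 − 1.7)/2 = 4.25 m; q_3 = 0.38 × 1.64 × 4.25 = 2.649 m³/s
w_4 = (11.1 − 4.2)/2 = 3.45 m; q_4 = 0.36 × 1.28 × 3.45 = 1.590 m³/s
w_5 = (12.6 − 10.2)/2 = 1.2 m; q_5 = 0.28 × 0.90 × 1.2 = 0.3024 m³/s
w_6 = (12.6 − 11.1)/2 = 0.75 m; q_6 = 0.27 × 0.36 × 0.75 = 0.07290 m³/s
Q = Σ qᵢ = 5.261 m³/s

5.26 m³/s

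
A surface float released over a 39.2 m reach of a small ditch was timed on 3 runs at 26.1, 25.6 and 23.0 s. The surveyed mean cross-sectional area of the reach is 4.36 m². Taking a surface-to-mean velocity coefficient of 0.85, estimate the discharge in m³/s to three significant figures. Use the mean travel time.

5.83 m³/s

t̄ = (26.1 + 25.6 + 23.0) / 3 = 24.9 s
v_surface = L / t̄ = 39.2 / 24.9 = 1.574 m/s
v_mean = 0.85 × 1.574 = 1.338 m/s
Q = A × v_mean = 4.36 × 1.338 = 5.834 m³/s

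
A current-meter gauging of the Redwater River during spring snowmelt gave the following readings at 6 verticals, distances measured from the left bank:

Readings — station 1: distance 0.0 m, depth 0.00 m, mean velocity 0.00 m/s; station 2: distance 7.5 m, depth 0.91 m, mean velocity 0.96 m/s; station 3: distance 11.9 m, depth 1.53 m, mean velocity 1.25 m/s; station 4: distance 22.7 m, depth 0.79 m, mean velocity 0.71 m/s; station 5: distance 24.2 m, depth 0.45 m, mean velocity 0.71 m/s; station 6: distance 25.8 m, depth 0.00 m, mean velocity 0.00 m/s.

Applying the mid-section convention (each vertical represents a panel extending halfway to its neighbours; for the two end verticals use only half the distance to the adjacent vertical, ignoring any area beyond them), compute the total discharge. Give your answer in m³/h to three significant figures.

w_2 = (11.9 − 0.0)/2 = 5.95 m; q_2 = 0.96 × 0.91 × 5.95 = 5.198 m³/s
w_3 = (22.7 − 7.5)/2 = 7.6 m; q_3 = 1.25 × 1.53 × 7.6 = 14.54 m³/s
w_4 = (24.2 − 11.9)/2 = 6.15 m; q_4 = 0.71 × 0.79 × 6.15 = 3.450 m³/s
w_5 = (25.8 − 22.7)/2 = 1.55 m; q_5 = 0.71 × 0.45 × 1.55 = 0.4952 m³/s
Stations 1, 6 contribute zero (depth or velocity is 0).
Q = Σ qᵢ = 23.68 m³/s
= 23.68 × 3600 = 85240 m³/h

85200 m³/h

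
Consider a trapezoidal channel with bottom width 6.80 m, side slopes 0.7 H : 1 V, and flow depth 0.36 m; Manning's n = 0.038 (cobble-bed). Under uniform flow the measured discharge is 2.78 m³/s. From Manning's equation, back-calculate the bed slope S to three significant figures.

0.00757

A = (b + z·y)·y = (6.80 + 0.7×0.36)×0.36 = 2.539 m²
P = b + 2y√(1+z²) = 6.80 + 2×0.36×√(1+0.7²) = 7.679 m
R = A/P = 2.539/7.679 = 0.3306 m
S = (Q·n / (1·A·R^(2/3)))² = (2.78×0.038 / (1×2.539×0.4781))² = 0.007574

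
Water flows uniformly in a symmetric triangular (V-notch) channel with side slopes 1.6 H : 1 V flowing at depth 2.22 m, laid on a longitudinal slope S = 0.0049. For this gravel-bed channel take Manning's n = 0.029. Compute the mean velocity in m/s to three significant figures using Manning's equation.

A = z·y² = 1.6×2.22² = 7.885 m²
P = 2y√(1+z²) = 2×2.22×√(1+1.6²) = 8.377 m
R = A/P = 7.885/8.377 = 0.9413 m
Q = (1/n)·A·R^(2/3)·S^(1/2) = (1/0.029) × 7.885 × 0.9413^(2/3) × 0.0049^(1/2) = 18.28 m³/s
V = Q/A = 18.28/7.885 = 2.318 m/s

2.32 m/s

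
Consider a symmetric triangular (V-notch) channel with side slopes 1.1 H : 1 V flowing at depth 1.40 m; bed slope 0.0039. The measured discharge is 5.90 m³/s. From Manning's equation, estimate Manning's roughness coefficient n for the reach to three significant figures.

0.0147

A = z·y² = 1.1×1.40² = 2.156 m²
P = 2y√(1+z²) = 2×1.40×√(1+1.1²) = 4.162 m
R = A/P = 2.156/4.162 = 0.5180 m
n = (1/Q)·A·R^(2/3)·S^(1/2) = (1/5.90) × 2.156 × 0.6450 × 0.06245 = 0.01472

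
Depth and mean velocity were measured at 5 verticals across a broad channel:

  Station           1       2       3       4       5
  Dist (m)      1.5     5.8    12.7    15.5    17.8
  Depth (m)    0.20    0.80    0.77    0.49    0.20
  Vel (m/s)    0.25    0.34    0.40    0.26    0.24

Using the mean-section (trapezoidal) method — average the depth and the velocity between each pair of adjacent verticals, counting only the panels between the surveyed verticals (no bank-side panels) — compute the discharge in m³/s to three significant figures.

3.42 m³/s

Panel 1-2: Δb = 4.3 m, d̄ = (0.20+0.80)/2 = 0.5, v̄ = (0.25+0.34)/2 = 0.295 → q = 4.3×0.5×0.295 = 0.6343 m³/s
Panel 2-3: Δb = 6.9 m, d̄ = (0.80+0.77)/2 = 0.785, v̄ = (0.34+0.40)/2 = 0.37 → q = 6.9×0.785×0.37 = 2.004 m³/s
Panel 3-4: Δb = 2.8 m, d̄ = (0.77+0.49)/2 = 0.63, v̄ = (0.40+0.26)/2 = 0.33 → q = 2.8×0.63×0.33 = 0.5821 m³/s
Panel 4-5: Δb = 2.3 m, d̄ = (0.49+0.20)/2 = 0.345, v̄ = (0.26+0.24)/2 = 0.25 → q = 2.3×0.345×0.25 = 0.1984 m³/s
Q = Σ q = 3.419 m³/s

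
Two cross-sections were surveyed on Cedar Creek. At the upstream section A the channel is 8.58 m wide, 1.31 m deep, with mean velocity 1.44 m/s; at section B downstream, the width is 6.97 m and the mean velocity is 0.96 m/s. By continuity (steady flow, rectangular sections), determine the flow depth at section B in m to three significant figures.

Q = A₁V₁ = (8.58×1.31) × 1.44 = 16.19 m³/s
d₂ = Q/(b₂ V₂) = 16.19/(6.97×0.96) = 2.419 m

2.42 m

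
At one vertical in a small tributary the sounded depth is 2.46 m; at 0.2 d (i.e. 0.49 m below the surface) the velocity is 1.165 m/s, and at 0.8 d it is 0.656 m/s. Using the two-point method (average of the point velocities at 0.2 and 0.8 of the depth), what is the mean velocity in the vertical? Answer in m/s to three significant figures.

v̄ = (1.165 + 0.656) / 2 = 0.9105 m/s

0.911 m/s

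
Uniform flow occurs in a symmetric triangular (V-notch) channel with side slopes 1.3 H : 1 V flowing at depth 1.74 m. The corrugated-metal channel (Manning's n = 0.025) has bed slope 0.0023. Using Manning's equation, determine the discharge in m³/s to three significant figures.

5.89 m³/s

A = z·y² = 1.3×1.74² = 3.936 m²
P = 2y√(1+z²) = 2×1.74×√(1+1.3²) = 5.708 m
R = A/P = 3.936/5.708 = 0.6896 m
Q = (1/n)·A·R^(2/3)·S^(1/2) = (1/0.025) × 3.936 × 0.6896^(2/3) × 0.0023^(1/2) = 5.893 m³/s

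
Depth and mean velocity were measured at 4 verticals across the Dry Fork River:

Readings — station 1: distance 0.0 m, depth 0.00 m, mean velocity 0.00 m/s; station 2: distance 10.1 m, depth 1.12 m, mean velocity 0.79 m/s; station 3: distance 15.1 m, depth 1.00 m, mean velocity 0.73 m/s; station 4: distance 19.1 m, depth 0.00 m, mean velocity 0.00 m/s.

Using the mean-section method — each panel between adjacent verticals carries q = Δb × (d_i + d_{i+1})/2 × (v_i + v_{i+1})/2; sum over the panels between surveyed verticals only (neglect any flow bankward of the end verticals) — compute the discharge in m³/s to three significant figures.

Panel 1-2: Δb = 10.1 m, d̄ = (0.00+1.12)/2 = 0.56, v̄ = (0.00+0.79)/2 = 0.395 → q = 10.1×0.56×0.395 = 2.234 m³/s
Panel 2-3: Δb = 5 m, d̄ = (1.12+1.00)/2 = 1.06, v̄ = (0.79+0.73)/2 = 0.76 → q = 5×1.06×0.76 = 4.028 m³/s
Panel 3-4: Δb = 4 m, d̄ = (1.00+0.00)/2 = 0.5, v̄ = (0.73+0.00)/2 = 0.365 → q = 4×0.5×0.365 = 0.7300 m³/s
Q = Σ q = 6.992 m³/s

6.99 m³/s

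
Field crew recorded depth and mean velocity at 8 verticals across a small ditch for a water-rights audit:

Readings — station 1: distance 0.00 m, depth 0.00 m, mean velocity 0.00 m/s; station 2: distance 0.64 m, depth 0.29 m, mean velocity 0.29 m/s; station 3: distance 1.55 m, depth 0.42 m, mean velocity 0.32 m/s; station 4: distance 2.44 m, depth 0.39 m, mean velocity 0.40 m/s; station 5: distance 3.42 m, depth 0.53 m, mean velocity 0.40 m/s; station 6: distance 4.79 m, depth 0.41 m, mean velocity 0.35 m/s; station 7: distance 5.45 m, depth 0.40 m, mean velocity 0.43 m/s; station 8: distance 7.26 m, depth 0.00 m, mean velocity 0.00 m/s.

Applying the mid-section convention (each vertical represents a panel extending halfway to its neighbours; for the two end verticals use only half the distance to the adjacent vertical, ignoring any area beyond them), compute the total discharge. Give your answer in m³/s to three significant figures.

w_2 = (1.55 − 0.00)/2 = 0.775 m; q_2 = 0.29 × 0.29 × 0.775 = 0.06518 m³/s
w_3 = (2.44 − 0.64)/2 = 0.9 m; q_3 = 0.32 × 0.42 × 0.9 = 0.1210 m³/s
w_4 = (3.42 − 1.55)/2 = 0.935 m; q_4 = 0.40 × 0.39 × 0.935 = 0.1459 m³/s
w_5 = (4.79 − 2.44)/2 = 1.175 m; q_5 = 0.40 × 0.53 × 1.175 = 0.2491 m³/s
w_6 = (5.45 − 3.42)/2 = 1.015 m; q_6 = 0.35 × 0.41 × 1.015 = 0.1457 m³/s
w_7 = (7.26 − 4.79)/2 = 1.235 m; q_7 = 0.43 × 0.40 × 1.235 = 0.2124 m³/s
Stations 1, 8 contribute zero (depth or velocity is 0).
Q = Σ qᵢ = 0.9392 m³/s

0.939 m³/s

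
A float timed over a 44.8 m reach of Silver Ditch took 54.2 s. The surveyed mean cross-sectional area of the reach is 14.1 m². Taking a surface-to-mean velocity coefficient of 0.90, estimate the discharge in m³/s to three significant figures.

10.5 m³/s

v_surface = L / t̄ = 44.8 / 54.2 = 0.8266 m/s
v_mean = 0.90 × 0.8266 = 0.7439 m/s
Q = A × v_mean = 14.1 × 0.7439 = 10.49 m³/s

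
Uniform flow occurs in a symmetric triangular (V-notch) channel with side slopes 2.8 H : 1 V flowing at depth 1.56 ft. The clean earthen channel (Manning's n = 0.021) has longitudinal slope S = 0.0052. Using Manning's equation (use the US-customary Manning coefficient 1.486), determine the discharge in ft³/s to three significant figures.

28.3 ft³/s

A = z·y² = 2.8×1.56² = 6.814 ft²
P = 2y√(1+z²) = 2×1.56×√(1+2.8²) = 9.276 ft
R = A/P = 6.814/9.276 = 0.7346 ft
Q = (1.486/n)·A·R^(2/3)·S^(1/2) = (1.486/0.021) × 6.814 × 0.7346^(2/3) × 0.0052^(1/2) = 28.31 ft³/s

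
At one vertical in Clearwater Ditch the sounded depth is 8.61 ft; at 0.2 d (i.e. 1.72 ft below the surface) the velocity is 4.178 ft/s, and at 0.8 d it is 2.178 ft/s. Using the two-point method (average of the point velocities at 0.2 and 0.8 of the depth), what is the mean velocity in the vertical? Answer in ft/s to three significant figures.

3.18 ft/s

v̄ = (4.178 + 2.178) / 2 = 3.178 ft/s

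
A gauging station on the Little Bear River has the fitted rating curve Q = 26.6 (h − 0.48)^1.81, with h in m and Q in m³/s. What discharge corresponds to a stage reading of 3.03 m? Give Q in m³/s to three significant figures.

Q = 26.6 × (3.03 − 0.48)^1.81 = 26.6 × 2.55^1.81 = 144.8 m³/s

145 m³/s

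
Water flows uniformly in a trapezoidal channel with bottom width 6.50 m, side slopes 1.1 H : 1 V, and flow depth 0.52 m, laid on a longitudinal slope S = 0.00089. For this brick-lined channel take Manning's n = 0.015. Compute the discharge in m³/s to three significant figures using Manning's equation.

4.34 m³/s

A = (b + z·y)·y = (6.50 + 1.1×0.52)×0.52 = 3.677 m²
P = b + 2y√(1+z²) = 6.50 + 2×0.52×√(1+1.1²) = 8.046 m
R = A/P = 3.677/8.046 = 0.4570 m
Q = (1/n)·A·R^(2/3)·S^(1/2) = (1/0.015) × 3.677 × 0.4570^(2/3) × 0.00089^(1/2) = 4.340 m³/s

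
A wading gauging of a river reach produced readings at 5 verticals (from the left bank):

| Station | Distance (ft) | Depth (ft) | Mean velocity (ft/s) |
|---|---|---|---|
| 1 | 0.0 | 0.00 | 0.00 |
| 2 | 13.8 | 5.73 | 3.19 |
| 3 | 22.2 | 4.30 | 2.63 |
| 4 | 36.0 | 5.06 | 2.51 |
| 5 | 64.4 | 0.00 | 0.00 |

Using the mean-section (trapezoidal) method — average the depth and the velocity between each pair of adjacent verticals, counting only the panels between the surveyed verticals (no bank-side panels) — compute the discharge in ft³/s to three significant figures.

442 ft³/s

Panel 1-2: Δb = 13.8 ft, d̄ = (0.00+5.73)/2 = 2.865, v̄ = (0.00+3.19)/2 = 1.595 → q = 13.8×2.865×1.595 = 63.06 ft³/s
Panel 2-3: Δb = 8.4 ft, d̄ = (5.73+4.30)/2 = 5.015, v̄ = (3.19+2.63)/2 = 2.91 → q = 8.4×5.015×2.91 = 122.6 ft³/s
Panel 3-4: Δb = 13.8 ft, d̄ = (4.30+5.06)/2 = 4.68, v̄ = (2.63+2.51)/2 = 2.57 → q = 13.8×4.68×2.57 = 166.0 ft³/s
Panel 4-5: Δb = 28.4 ft, d̄ = (5.06+0.00)/2 = 2.53, v̄ = (2.51+0.00)/2 = 1.255 → q = 28.4×2.53×1.255 = 90.17 ft³/s
Q = Σ q = 441.8 ft³/s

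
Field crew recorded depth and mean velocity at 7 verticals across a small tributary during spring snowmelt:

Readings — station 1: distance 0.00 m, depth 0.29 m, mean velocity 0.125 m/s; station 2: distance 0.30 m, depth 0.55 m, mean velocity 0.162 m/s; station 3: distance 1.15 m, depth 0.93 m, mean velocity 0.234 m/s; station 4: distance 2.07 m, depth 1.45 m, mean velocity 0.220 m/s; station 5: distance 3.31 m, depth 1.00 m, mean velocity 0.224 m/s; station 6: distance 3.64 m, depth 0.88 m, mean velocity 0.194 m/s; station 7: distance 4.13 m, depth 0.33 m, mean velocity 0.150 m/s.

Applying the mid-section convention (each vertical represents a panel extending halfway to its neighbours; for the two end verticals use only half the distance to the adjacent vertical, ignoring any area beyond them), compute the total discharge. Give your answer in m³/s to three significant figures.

0.852 m³/s

w_1 = (0.30 − 0.00)/2 = 0.15 m; q_1 = 0.125 × 0.29 × 0.15 = 0.005438 m³/s
w_2 = (1.15 − 0.00)/2 = 0.575 m; q_2 = 0.162 × 0.55 × 0.575 = 0.05123 m³/s
w_3 = (2.07 − 0.30)/2 = 0.885 m; q_3 = 0.234 × 0.93 × 0.885 = 0.1926 m³/s
w_4 = (3.31 − 1.15)/2 = 1.08 m; q_4 = 0.220 × 1.45 × 1.08 = 0.3445 m³/s
w_5 = (3.64 − 2.07)/2 = 0.785 m; q_5 = 0.224 × 1.00 × 0.785 = 0.1758 m³/s
w_6 = (4.13 − 3.31)/2 = 0.41 m; q_6 = 0.194 × 0.88 × 0.41 = 0.07000 m³/s
w_7 = (4.13 − 3.64)/2 = 0.245 m; q_7 = 0.150 × 0.33 × 0.245 = 0.01213 m³/s
Q = Σ qᵢ = 0.8517 m³/s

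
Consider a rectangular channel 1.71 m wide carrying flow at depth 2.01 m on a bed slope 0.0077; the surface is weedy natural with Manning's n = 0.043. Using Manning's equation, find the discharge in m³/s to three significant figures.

4.99 m³/s

A = b·y = 1.71 × 2.01 = 3.437 m²
P = b + 2y = 1.71 + 2×2.01 = 5.730 m
R = A/P = 3.437/5.730 = 0.5998 m
Q = (1/n)·A·R^(2/3)·S^(1/2) = (1/0.043) × 3.437 × 0.5998^(2/3) × 0.0077^(1/2) = 4.989 m³/s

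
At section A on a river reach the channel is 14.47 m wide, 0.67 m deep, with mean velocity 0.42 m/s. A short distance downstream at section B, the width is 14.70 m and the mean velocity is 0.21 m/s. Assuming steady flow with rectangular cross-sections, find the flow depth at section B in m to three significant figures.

Q = A₁V₁ = (14.47×0.67) × 0.42 = 4.072 m³/s
d₂ = Q/(b₂ V₂) = 4.072/(14.70×0.21) = 1.319 m

1.32 m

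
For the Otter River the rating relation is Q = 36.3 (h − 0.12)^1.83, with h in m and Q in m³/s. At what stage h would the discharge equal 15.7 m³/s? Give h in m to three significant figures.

0.753 m

h − h₀ = (Q/C)^(1/b) = (15.7/36.3)^(1/1.83) = 0.6325 m
h = 0.12 + 0.6325 = 0.7525 m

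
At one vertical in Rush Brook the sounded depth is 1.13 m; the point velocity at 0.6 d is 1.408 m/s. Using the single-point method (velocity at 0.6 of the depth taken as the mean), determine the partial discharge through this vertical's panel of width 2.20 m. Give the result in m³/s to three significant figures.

3.50 m³/s

v̄ = v₀.₆ = 1.408 m/s
q = v̄ × d × w = 1.408 × 1.13 × 2.20 = 3.500 m³/s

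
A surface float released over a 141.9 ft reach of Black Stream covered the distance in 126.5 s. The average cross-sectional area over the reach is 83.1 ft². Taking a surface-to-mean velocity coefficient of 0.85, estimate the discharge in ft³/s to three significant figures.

79.2 ft³/s

v_surface = L / t̄ = 141.9 / 126.5 = 1.122 ft/s
v_mean = 0.85 × 1.122 = 0.9535 ft/s
Q = A × v_mean = 83.1 × 0.9535 = 79.23 ft³/s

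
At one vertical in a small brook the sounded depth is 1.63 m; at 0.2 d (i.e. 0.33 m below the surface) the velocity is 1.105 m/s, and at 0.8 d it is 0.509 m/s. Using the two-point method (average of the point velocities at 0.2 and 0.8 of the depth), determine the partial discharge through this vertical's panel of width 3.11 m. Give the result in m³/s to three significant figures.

v̄ = (1.105 + 0.509) / 2 = 0.8070 m/s
q = v̄ × d × w = 0.8070 × 1.63 × 3.11 = 4.091 m³/s

4.09 m³/s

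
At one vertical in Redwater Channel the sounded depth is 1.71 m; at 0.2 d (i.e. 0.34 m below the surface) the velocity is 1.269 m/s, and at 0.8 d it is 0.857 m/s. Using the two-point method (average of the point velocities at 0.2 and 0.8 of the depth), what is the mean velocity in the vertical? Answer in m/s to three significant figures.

1.06 m/s

v̄ = (1.269 + 0.857) / 2 = 1.063 m/s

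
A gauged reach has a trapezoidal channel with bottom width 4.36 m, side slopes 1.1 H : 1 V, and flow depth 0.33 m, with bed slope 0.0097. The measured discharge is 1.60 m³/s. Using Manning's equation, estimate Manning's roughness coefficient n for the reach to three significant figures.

A = (b + z·y)·y = (4.36 + 1.1×0.33)×0.33 = 1.559 m²
P = b + 2y√(1+z²) = 4.36 + 2×0.33×√(1+1.1²) = 5.341 m
R = A/P = 1.559/5.341 = 0.2918 m
n = (1/Q)·A·R^(2/3)·S^(1/2) = (1/1.60) × 1.559 × 0.4399 × 0.09849 = 0.04221

0.0422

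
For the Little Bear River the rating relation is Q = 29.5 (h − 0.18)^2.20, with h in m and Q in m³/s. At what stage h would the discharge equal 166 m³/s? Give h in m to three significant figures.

h − h₀ = (Q/C)^(1/b) = (166/29.5)^(1/2.20) = 2.193 m
h = 0.18 + 2.193 = 2.373 m

2.37 m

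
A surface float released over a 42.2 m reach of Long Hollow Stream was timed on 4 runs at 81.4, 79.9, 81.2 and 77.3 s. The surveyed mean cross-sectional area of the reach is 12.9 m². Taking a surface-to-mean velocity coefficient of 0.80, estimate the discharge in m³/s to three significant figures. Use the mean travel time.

t̄ = (81.4 + 79.9 + 81.2 + 77.3) / 4 = 79.95 s
v_surface = L / t̄ = 42.2 / 79.95 = 0.5278 m/s
v_mean = 0.80 × 0.5278 = 0.4223 m/s
Q = A × v_mean = 12.9 × 0.4223 = 5.447 m³/s

5.45 m³/s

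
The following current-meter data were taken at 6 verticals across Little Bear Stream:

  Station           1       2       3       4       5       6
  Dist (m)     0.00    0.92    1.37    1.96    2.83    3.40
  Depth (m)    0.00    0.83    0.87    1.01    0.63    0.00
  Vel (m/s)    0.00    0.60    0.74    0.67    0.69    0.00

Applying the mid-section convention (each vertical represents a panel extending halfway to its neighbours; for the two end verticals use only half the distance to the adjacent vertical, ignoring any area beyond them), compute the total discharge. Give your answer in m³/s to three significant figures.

1.48 m³/s

w_2 = (1.37 − 0.00)/2 = 0.685 m; q_2 = 0.60 × 0.83 × 0.685 = 0.3411 m³/s
w_3 = (1.96 − 0.92)/2 = 0.52 m; q_3 = 0.74 × 0.87 × 0.52 = 0.3348 m³/s
w_4 = (2.83 − 1.37)/2 = 0.73 m; q_4 = 0.67 × 1.01 × 0.73 = 0.4940 m³/s
w_5 = (3.40 − 1.96)/2 = 0.72 m; q_5 = 0.69 × 0.63 × 0.72 = 0.3130 m³/s
Stations 1, 6 contribute zero (depth or velocity is 0).
Q = Σ qᵢ = 1.483 m³/s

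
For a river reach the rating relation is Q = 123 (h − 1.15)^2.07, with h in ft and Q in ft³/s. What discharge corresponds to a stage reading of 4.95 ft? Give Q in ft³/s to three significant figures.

1950 ft³/s

Q = 123 × (4.95 − 1.15)^2.07 = 123 × 3.8^2.07 = 1950 ft³/s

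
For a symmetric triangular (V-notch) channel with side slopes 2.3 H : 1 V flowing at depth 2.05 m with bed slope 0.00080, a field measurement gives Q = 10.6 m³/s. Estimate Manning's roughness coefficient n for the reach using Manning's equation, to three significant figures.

A = z·y² = 2.3×2.05² = 9.666 m²
P = 2y√(1+z²) = 2×2.05×√(1+2.3²) = 10.28 m
R = A/P = 9.666/10.28 = 0.9400 m
n = (1/Q)·A·R^(2/3)·S^(1/2) = (1/10.6) × 9.666 × 0.9596 × 0.02828 = 0.02475

0.0247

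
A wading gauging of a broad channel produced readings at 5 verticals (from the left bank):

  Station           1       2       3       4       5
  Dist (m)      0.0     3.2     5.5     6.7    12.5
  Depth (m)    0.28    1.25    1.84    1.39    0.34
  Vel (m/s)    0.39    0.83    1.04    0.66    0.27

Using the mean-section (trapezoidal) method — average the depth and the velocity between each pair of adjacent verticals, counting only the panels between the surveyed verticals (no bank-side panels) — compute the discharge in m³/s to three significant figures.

8.80 m³/s

Panel 1-2: Δb = 3.2 m, d̄ = (0.28+1.25)/2 = 0.765, v̄ = (0.39+0.83)/2 = 0.61 → q = 3.2×0.765×0.61 = 1.493 m³/s
Panel 2-3: Δb = 2.3 m, d̄ = (1.25+1.84)/2 = 1.545, v̄ = (0.83+1.04)/2 = 0.935 → q = 2.3×1.545×0.935 = 3.323 m³/s
Panel 3-4: Δb = 1.2 m, d̄ = (1.84+1.39)/2 = 1.615, v̄ = (1.04+0.66)/2 = 0.85 → q = 1.2×1.615×0.85 = 1.647 m³/s
Panel 4-5: Δb = 5.8 m, d̄ = (1.39+0.34)/2 = 0.865, v̄ = (0.66+0.27)/2 = 0.465 → q = 5.8×0.865×0.465 = 2.333 m³/s
Q = Σ q = 8.796 m³/s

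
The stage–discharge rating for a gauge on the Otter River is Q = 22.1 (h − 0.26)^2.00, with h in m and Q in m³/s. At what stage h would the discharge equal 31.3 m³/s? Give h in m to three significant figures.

h − h₀ = (Q/C)^(1/b) = (31.3/22.1)^(1/2.00) = 1.190 m
h = 0.26 + 1.190 = 1.450 m

1.45 m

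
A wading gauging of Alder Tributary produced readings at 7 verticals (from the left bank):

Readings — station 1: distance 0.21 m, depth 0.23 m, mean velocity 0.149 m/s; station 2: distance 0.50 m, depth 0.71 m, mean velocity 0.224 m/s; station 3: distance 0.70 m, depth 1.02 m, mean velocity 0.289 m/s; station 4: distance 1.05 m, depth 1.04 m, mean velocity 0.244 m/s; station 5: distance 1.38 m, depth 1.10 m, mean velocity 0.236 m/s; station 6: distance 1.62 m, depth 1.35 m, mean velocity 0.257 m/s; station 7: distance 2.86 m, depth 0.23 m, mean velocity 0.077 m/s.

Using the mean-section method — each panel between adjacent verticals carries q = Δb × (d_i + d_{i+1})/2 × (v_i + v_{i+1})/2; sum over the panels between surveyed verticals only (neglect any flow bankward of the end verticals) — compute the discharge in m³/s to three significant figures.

0.487 m³/s

Panel 1-2: Δb = 0.29 m, d̄ = (0.23+0.71)/2 = 0.47, v̄ = (0.149+0.224)/2 = 0.1865 → q = 0.29×0.47×0.1865 = 0.02542 m³/s
Panel 2-3: Δb = 0.2 m, d̄ = (0.71+1.02)/2 = 0.865, v̄ = (0.224+0.289)/2 = 0.2565 → q = 0.2×0.865×0.2565 = 0.04437 m³/s
Panel 3-4: Δb = 0.35 m, d̄ = (1.02+1.04)/2 = 1.03, v̄ = (0.289+0.244)/2 = 0.2665 → q = 0.35×1.03×0.2665 = 0.09607 m³/s
Panel 4-5: Δb = 0.33 m, d̄ = (1.04+1.10)/2 = 1.07, v̄ = (0.244+0.236)/2 = 0.24 → q = 0.33×1.07×0.24 = 0.08474 m³/s
Panel 5-6: Δb = 0.24 m, d̄ = (1.10+1.35)/2 = 1.225, v̄ = (0.236+0.257)/2 = 0.2465 → q = 0.24×1.225×0.2465 = 0.07247 m³/s
Panel 6-7: Δb = 1.24 m, d̄ = (1.35+0.23)/2 = 0.79, v̄ = (0.257+0.077)/2 = 0.167 → q = 1.24×0.79×0.167 = 0.1636 m³/s
Q = Σ q = 0.4867 m³/s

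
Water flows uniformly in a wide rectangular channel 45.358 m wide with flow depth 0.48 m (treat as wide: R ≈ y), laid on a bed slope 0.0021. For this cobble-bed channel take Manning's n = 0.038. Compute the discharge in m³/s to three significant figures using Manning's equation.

A = b·y = 45.358 × 0.48 = 21.77 m²
Wide channel: R ≈ y = 0.48 m
Q = (1/n)·A·R^(2/3)·S^(1/2) = (1/0.038) × 21.77 × 0.4800^(2/3) × 0.0021^(1/2) = 16.10 m³/s

16.1 m³/s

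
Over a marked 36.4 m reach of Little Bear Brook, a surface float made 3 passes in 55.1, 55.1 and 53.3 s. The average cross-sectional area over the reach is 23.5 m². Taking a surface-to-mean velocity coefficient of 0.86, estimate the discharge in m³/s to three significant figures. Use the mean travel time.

t̄ = (55.1 + 55.1 + 53.3) / 3 = 54.5 s
v_surface = L / t̄ = 36.4 / 54.5 = 0.6679 m/s
v_mean = 0.86 × 0.6679 = 0.5744 m/s
Q = A × v_mean = 23.5 × 0.5744 = 13.50 m³/s

13.5 m³/s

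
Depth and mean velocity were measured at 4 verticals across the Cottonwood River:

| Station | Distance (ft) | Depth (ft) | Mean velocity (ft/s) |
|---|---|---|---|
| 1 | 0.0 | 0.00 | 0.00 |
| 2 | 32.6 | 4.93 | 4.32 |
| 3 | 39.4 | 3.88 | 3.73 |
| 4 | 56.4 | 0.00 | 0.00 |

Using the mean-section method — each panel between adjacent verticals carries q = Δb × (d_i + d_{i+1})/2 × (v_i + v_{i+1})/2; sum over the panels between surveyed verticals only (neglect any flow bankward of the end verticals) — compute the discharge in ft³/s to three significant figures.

Panel 1-2: Δb = 32.6 ft, d̄ = (0.00+4.93)/2 = 2.465, v̄ = (0.00+4.32)/2 = 2.16 → q = 32.6×2.465×2.16 = 173.6 ft³/s
Panel 2-3: Δb = 6.8 ft, d̄ = (4.93+3.88)/2 = 4.405, v̄ = (4.32+3.73)/2 = 4.025 → q = 6.8×4.405×4.025 = 120.6 ft³/s
Panel 3-4: Δb = 17 ft, d̄ = (3.88+0.00)/2 = 1.94, v̄ = (3.73+0.00)/2 = 1.865 → q = 17×1.94×1.865 = 61.51 ft³/s
Q = Σ q = 355.6 ft³/s

356 ft³/s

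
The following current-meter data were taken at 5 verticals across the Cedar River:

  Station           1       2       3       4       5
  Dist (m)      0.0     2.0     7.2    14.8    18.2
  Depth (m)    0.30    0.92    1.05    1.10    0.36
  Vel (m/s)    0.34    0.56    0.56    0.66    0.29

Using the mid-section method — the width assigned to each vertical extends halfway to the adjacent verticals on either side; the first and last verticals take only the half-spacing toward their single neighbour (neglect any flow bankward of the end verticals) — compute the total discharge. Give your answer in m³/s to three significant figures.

9.89 m³/s

w_1 = (2.0 − 0.0)/2 = 1 m; q_1 = 0.34 × 0.30 × 1 = 0.1020 m³/s
w_2 = (7.2 − 0.0)/2 = 3.6 m; q_2 = 0.56 × 0.92 × 3.6 = 1.855 m³/s
w_3 = (14.8 − 2.0)/2 = 6.4 m; q_3 = 0.56 × 1.05 × 6.4 = 3.763 m³/s
w_4 = (18.2 − 7.2)/2 = 5.5 m; q_4 = 0.66 × 1.10 × 5.5 = 3.993 m³/s
w_5 = (18.2 − 14.8)/2 = 1.7 m; q_5 = 0.29 × 0.36 × 1.7 = 0.1775 m³/s
Q = Σ qᵢ = 9.890 m³/s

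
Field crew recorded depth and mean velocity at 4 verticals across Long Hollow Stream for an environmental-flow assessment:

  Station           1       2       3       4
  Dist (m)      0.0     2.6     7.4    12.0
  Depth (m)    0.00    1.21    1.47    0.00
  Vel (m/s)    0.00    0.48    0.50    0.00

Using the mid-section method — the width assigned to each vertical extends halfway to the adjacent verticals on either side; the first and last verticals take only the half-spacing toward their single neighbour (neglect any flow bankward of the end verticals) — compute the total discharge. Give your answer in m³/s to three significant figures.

5.60 m³/s

w_2 = (7.4 − 0.0)/2 = 3.7 m; q_2 = 0.48 × 1.21 × 3.7 = 2.149 m³/s
w_3 = (12.0 − 2.6)/2 = 4.7 m; q_3 = 0.50 × 1.47 × 4.7 = 3.455 m³/s
Stations 1, 4 contribute zero (depth or velocity is 0).
Q = Σ qᵢ = 5.603 m³/s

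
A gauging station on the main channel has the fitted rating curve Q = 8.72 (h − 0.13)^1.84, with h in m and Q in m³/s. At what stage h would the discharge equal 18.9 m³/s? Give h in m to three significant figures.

h − h₀ = (Q/C)^(1/b) = (18.9/8.72)^(1/1.84) = 1.523 m
h = 0.13 + 1.523 = 1.653 m

1.65 m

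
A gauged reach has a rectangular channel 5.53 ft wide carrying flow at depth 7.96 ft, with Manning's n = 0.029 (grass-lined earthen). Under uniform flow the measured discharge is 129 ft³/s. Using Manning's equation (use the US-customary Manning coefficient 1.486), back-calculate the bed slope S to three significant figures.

0.00125

A = b·y = 5.53 × 7.96 = 44.02 ft²
P = b + 2y = 5.53 + 2×7.96 = 21.45 ft
R = A/P = 44.02/21.45 = 2.052 ft
S = (Q·n / (1.486·A·R^(2/3)))² = (129×0.029 / (1.486×44.02×1.615))² = 0.001254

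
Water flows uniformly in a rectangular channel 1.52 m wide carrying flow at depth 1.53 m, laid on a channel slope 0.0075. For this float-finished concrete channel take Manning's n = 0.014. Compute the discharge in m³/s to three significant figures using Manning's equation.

9.16 m³/s

A = b·y = 1.52 × 1.53 = 2.326 m²
P = b + 2y = 1.52 + 2×1.53 = 4.580 m
R = A/P = 2.326/4.580 = 0.5078 m
Q = (1/n)·A·R^(2/3)·S^(1/2) = (1/0.014) × 2.326 × 0.5078^(2/3) × 0.0075^(1/2) = 9.156 m³/s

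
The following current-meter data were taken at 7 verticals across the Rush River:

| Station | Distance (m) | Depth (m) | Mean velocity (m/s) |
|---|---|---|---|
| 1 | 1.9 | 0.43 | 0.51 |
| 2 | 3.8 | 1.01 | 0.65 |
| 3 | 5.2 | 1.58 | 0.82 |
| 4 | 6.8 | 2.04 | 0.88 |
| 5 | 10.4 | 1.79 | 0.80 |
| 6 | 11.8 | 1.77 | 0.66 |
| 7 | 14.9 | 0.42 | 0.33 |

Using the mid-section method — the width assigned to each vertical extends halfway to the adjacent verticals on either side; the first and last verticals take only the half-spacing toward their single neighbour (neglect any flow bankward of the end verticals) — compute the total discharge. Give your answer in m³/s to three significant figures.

14.3 m³/s

w_1 = (3.8 − 1.9)/2 = 0.95 m; q_1 = 0.51 × 0.43 × 0.95 = 0.2083 m³/s
w_2 = (5.2 − 1.9)/2 = 1.65 m; q_2 = 0.65 × 1.01 × 1.65 = 1.083 m³/s
w_3 = (6.8 − 3.8)/2 = 1.5 m; q_3 = 0.82 × 1.58 × 1.5 = 1.943 m³/s
w_4 = (10.4 − 5.2)/2 = 2.6 m; q_4 = 0.88 × 2.04 × 2.6 = 4.668 m³/s
w_5 = (11.8 − 6.8)/2 = 2.5 m; q_5 = 0.80 × 1.79 × 2.5 = 3.580 m³/s
w_6 = (14.9 − 10.4)/2 = 2.25 m; q_6 = 0.66 × 1.77 × 2.25 = 2.628 m³/s
w_7 = (14.9 − 11.8)/2 = 1.55 m; q_7 = 0.33 × 0.42 × 1.55 = 0.2148 m³/s
Q = Σ qᵢ = 14.33 m³/s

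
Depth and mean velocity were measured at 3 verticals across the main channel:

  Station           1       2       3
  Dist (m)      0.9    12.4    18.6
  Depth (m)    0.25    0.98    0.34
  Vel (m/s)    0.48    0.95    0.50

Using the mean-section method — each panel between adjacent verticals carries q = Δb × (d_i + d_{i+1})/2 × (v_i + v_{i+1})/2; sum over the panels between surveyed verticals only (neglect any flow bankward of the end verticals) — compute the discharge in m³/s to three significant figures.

Panel 1-2: Δb = 11.5 m, d̄ = (0.25+0.98)/2 = 0.615, v̄ = (0.48+0.95)/2 = 0.715 → q = 11.5×0.615×0.715 = 5.057 m³/s
Panel 2-3: Δb = 6.2 m, d̄ = (0.98+0.34)/2 = 0.66, v̄ = (0.95+0.50)/2 = 0.725 → q = 6.2×0.66×0.725 = 2.967 m³/s
Q = Σ q = 8.024 m³/s

8.02 m³/s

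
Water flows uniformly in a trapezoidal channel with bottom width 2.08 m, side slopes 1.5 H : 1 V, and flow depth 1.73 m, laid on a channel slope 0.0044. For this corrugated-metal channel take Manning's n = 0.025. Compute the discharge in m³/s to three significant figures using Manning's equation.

21.1 m³/s

A = (b + z·y)·y = (2.08 + 1.5×1.73)×1.73 = 8.088 m²
P = b + 2y√(1+z²) = 2.08 + 2×1.73×√(1+1.5²) = 8.318 m
R = A/P = 8.088/8.318 = 0.9724 m
Q = (1/n)·A·R^(2/3)·S^(1/2) = (1/0.025) × 8.088 × 0.9724^(2/3) × 0.0044^(1/2) = 21.06 m³/s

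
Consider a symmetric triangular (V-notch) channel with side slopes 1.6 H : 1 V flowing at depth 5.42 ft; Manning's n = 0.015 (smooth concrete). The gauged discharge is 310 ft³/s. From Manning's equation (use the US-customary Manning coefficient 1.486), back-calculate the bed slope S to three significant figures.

0.00146

A = z·y² = 1.6×5.42² = 47.00 ft²
P = 2y√(1+z²) = 2×5.42×√(1+1.6²) = 20.45 ft
R = A/P = 47.00/20.45 = 2.298 ft
S = (Q·n / (1.486·A·R^(2/3)))² = (310×0.015 / (1.486×47.00×1.741))² = 0.001462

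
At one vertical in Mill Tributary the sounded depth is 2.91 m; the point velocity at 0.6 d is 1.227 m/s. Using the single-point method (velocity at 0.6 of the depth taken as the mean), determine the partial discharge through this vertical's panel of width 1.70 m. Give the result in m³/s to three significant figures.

6.07 m³/s

v̄ = v₀.₆ = 1.227 m/s
q = v̄ × d × w = 1.227 × 2.91 × 1.70 = 6.070 m³/s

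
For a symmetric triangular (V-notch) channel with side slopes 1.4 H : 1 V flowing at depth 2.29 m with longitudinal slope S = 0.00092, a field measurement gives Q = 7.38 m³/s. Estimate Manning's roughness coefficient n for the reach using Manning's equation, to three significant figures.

A = z·y² = 1.4×2.29² = 7.342 m²
P = 2y√(1+z²) = 2×2.29×√(1+1.4²) = 7.880 m
R = A/P = 7.342/7.880 = 0.9317 m
n = (1/Q)·A·R^(2/3)·S^(1/2) = (1/7.38) × 7.342 × 0.9539 × 0.03033 = 0.02878

0.0288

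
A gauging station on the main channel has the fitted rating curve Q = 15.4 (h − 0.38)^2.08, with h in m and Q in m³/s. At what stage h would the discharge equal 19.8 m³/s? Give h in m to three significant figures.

h − h₀ = (Q/C)^(1/b) = (19.8/15.4)^(1/2.08) = 1.128 m
h = 0.38 + 1.128 = 1.508 m

1.51 m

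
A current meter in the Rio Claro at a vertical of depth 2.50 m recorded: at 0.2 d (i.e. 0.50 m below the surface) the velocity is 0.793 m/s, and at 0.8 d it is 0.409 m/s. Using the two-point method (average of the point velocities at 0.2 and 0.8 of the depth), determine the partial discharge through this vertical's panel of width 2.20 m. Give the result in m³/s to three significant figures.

3.31 m³/s

v̄ = (0.793 + 0.409) / 2 = 0.6010 m/s
q = v̄ × d × w = 0.6010 × 2.50 × 2.20 = 3.306 m³/s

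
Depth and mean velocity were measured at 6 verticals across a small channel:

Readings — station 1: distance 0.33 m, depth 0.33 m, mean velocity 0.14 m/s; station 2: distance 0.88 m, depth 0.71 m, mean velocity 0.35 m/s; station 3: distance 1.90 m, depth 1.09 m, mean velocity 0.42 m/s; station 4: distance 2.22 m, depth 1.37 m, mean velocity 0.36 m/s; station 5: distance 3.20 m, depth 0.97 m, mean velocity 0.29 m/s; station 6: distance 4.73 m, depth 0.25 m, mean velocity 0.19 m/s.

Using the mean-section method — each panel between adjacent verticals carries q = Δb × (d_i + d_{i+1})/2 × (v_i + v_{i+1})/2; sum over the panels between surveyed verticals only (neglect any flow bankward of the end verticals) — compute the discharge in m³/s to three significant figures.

Panel 1-2: Δb = 0.55 m, d̄ = (0.33+0.71)/2 = 0.52, v̄ = (0.14+0.35)/2 = 0.245 → q = 0.55×0.52×0.245 = 0.07007 m³/s
Panel 2-3: Δb = 1.02 m, d̄ = (0.71+1.09)/2 = 0.9, v̄ = (0.35+0.42)/2 = 0.385 → q = 1.02×0.9×0.385 = 0.3534 m³/s
Panel 3-4: Δb = 0.32 m, d̄ = (1.09+1.37)/2 = 1.23, v̄ = (0.42+0.36)/2 = 0.39 → q = 0.32×1.23×0.39 = 0.1535 m³/s
Panel 4-5: Δb = 0.98 m, d̄ = (1.37+0.97)/2 = 1.17, v̄ = (0.36+0.29)/2 = 0.325 → q = 0.98×1.17×0.325 = 0.3726 m³/s
Panel 5-6: Δb = 1.53 m, d̄ = (0.97+0.25)/2 = 0.61, v̄ = (0.29+0.19)/2 = 0.24 → q = 1.53×0.61×0.24 = 0.2240 m³/s
Q = Σ q = 1.174 m³/s

1.17 m³/s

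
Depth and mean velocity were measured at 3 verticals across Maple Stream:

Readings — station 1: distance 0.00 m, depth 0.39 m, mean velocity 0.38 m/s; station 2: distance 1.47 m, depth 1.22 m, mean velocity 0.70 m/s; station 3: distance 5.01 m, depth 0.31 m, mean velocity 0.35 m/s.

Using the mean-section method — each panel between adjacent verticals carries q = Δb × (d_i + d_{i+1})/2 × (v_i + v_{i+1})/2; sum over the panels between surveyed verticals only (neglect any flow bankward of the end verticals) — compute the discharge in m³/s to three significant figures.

Panel 1-2: Δb = 1.47 m, d̄ = (0.39+1.22)/2 = 0.805, v̄ = (0.38+0.70)/2 = 0.54 → q = 1.47×0.805×0.54 = 0.6390 m³/s
Panel 2-3: Δb = 3.54 m, d̄ = (1.22+0.31)/2 = 0.765, v̄ = (0.70+0.35)/2 = 0.525 → q = 3.54×0.765×0.525 = 1.422 m³/s
Q = Σ q = 2.061 m³/s

2.06 m³/s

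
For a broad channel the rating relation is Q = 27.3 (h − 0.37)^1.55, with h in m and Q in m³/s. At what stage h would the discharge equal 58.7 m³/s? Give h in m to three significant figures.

h − h₀ = (Q/C)^(1/b) = (58.7/27.3)^(1/1.55) = 1.639 m
h = 0.37 + 1.639 = 2.009 m

2.01 m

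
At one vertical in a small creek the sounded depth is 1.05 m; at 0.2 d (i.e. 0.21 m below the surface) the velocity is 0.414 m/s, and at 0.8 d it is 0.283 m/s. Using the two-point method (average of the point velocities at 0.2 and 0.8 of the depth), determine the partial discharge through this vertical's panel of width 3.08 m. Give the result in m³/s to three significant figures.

1.13 m³/s

v̄ = (0.414 + 0.283) / 2 = 0.3485 m/s
q = v̄ × d × w = 0.3485 × 1.05 × 3.08 = 1.127 m³/s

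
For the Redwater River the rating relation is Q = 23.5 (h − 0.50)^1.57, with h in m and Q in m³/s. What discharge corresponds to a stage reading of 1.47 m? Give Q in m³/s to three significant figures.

22.4 m³/s

Q = 23.5 × (1.47 − 0.50)^1.57 = 23.5 × 0.97^1.57 = 22.40 m³/s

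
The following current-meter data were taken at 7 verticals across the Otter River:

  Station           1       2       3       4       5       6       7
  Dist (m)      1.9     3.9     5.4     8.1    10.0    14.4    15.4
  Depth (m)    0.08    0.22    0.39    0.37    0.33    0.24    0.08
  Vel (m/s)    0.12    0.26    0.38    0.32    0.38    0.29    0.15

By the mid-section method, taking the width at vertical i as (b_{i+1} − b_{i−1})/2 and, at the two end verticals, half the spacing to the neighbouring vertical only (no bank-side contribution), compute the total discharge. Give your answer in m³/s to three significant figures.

1.28 m³/s

w_1 = (3.9 − 1.9)/2 = 1 m; q_1 = 0.12 × 0.08 × 1 = 0.009600 m³/s
w_2 = (5.4 − 1.9)/2 = 1.75 m; q_2 = 0.26 × 0.22 × 1.75 = 0.1001 m³/s
w_3 = (8.1 − 3.9)/2 = 2.1 m; q_3 = 0.38 × 0.39 × 2.1 = 0.3112 m³/s
w_4 = (10.0 − 5.4)/2 = 2.3 m; q_4 = 0.32 × 0.37 × 2.3 = 0.2723 m³/s
w_5 = (14.4 − 8.1)/2 = 3.15 m; q_5 = 0.38 × 0.33 × 3.15 = 0.3950 m³/s
w_6 = (15.4 − 10.0)/2 = 2.7 m; q_6 = 0.29 × 0.24 × 2.7 = 0.1879 m³/s
w_7 = (15.4 − 14.4)/2 = 0.5 m; q_7 = 0.15 × 0.08 × 0.5 = 0.006000 m³/s
Q = Σ qᵢ = 1.282 m³/s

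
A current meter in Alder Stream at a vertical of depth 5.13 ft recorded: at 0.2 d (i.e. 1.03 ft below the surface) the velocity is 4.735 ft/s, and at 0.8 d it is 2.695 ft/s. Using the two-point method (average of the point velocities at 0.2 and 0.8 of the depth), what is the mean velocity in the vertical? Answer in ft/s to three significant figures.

v̄ = (4.735 + 2.695) / 2 = 3.715 ft/s

3.72 ft/s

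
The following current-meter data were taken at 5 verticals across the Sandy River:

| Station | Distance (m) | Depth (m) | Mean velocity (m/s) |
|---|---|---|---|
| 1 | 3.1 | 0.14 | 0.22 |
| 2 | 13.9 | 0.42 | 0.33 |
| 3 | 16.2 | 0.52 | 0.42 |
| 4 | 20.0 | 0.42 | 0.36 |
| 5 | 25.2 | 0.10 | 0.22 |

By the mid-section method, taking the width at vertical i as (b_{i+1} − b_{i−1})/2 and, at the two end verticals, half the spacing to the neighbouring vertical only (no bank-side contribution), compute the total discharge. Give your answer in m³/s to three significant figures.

w_1 = (13.9 − 3.1)/2 = 5.4 m; q_1 = 0.22 × 0.14 × 5.4 = 0.1663 m³/s
w_2 = (16.2 − 3.1)/2 = 6.55 m; q_2 = 0.33 × 0.42 × 6.55 = 0.9078 m³/s
w_3 = (20.0 − 13.9)/2 = 3.05 m; q_3 = 0.42 × 0.52 × 3.05 = 0.6661 m³/s
w_4 = (25.2 − 16.2)/2 = 4.5 m; q_4 = 0.36 × 0.42 × 4.5 = 0.6804 m³/s
w_5 = (25.2 − 20.0)/2 = 2.6 m; q_5 = 0.22 × 0.10 × 2.6 = 0.05720 m³/s
Q = Σ qᵢ = 2.478 m³/s

2.48 m³/s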